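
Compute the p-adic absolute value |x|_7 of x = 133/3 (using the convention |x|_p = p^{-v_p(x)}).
|133/3|_7 = 1/7

Step 1 — compute v_7(x) by factoring powers of 7 out of the numerator and denominator: v_7(133/3) = 1. Step 2 — apply |x|_p = p^{-v_p(x)} = 7^{-1} = 1/7.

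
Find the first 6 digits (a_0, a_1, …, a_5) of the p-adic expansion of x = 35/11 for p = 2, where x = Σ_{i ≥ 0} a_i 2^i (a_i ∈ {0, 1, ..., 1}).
(a_0, …, a_5) = (1, 0, 0, 1, 0, 0)

v_2(35/11) = 0 (numerator and denominator both coprime to 2), so x ∈ ℤ_2^×. Compute digits iteratively via a_i = x_i mod 2, x_{i+1} = (x_i − a_i)/2, with x_0 = x:
  x_0 = 35/11;  a_0 = 1;  x_1 = (x_0 − 1)/2 = 12/11
  x_1 = 12/11;  a_1 = 0;  x_2 = (x_1 − 0)/2 = 6/11
  x_2 = 6/11;  a_2 = 0;  x_3 = (x_2 − 0)/2 = 3/11
  x_3 = 3/11;  a_3 = 1;  x_4 = (x_3 − 1)/2 = -4/11
  x_4 = -4/11;  a_4 = 0;  x_5 = (x_4 − 0)/2 = -2/11
  x_5 = -2/11;  a_5 = 0;  x_6 = (x_5 − 0)/2 = -1/11
Digits: (1, 0, 0, 1, 0, 0).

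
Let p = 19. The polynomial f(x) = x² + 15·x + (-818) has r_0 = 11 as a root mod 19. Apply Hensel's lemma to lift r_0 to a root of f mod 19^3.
r_2 = 1645 (mod 6859)

Hensel: r_{i+1} = r_i − f(r_i)·(f′(r_i))^{-1} mod 19^{i+2}, f′(x) = 2x + 15. Iterate:
  r_0 = 11 (mod 19)
  r_1 = 201 (mod 361)
  r_2 = 1645 (mod 6859)
Final: r = 1645 satisfies f(r) ≡ 0 mod 19^3.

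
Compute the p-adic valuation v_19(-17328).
v_19(-17328) = 2

v_19(n) is the largest exponent k such that 19^k divides n. Factor out: -17328 = -19^2 · 48. (Sign doesn't affect v_p.) So v_19(-17328) = 2.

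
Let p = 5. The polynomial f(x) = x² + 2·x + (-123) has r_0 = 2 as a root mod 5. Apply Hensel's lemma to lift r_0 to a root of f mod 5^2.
r_1 = 17 (mod 25)

Hensel: r_{i+1} = r_i − f(r_i)·(f′(r_i))^{-1} mod 5^{i+2}, f′(x) = 2x + 2. Iterate:
  r_0 = 2 (mod 5)
  r_1 = 17 (mod 25)
Final: r = 17 satisfies f(r) ≡ 0 mod 5^2.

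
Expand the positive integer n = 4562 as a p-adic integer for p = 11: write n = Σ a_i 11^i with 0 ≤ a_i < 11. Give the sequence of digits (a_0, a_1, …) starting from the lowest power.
(a_0, a_1, …) = (8, 7, 4, 3)

Repeated division by 11 gives the digits low-to-high: 4562 = 8 + 7·11^1 + 4·11^2 + 3·11^3. Digit sequence: (8, 7, 4, 3).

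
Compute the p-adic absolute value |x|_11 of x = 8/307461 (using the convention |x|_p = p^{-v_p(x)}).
|8/307461|_11 = 14641

Step 1 — compute v_11(x) by factoring powers of 11 out of the numerator and denominator: v_11(8/307461) = -4. Step 2 — apply |x|_p = p^{-v_p(x)} = 11^{4} = 14641.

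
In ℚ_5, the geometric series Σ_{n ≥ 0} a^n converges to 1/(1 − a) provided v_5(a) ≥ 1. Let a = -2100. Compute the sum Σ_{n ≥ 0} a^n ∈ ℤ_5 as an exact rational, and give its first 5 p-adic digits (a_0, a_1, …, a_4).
Σ a^n = 1/(1 − a) = 1/2101;  first 5 digits = (1, 0, 1, 3, 2)

v_5(a) = 2 ≥ 1, so the series converges in ℤ_5 to 1/(1 − a) = 1/(1 − (-2100)) = 1/2101. Expand this rational in ℤ_5: compute digits iteratively via d_i = x_i mod 5, x_{i+1} = (x_i − d_i)/5. The first 5 digits are (1, 0, 1, 3, 2).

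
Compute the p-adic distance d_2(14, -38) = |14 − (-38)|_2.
d_2(14, -38) = 1/4

Step 1 — x − y = 14 − (-38) = 52. Step 2 — v_2(52) = 2 (factor: 52 = (2^2 · 13); the sign does not affect v_p). Step 3 — |x − y|_2 = 2^{-2} = 1/4.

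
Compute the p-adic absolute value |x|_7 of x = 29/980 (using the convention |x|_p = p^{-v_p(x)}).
|29/980|_7 = 49

Step 1 — compute v_7(x) by factoring powers of 7 out of the numerator and denominator: v_7(29/980) = -2. Step 2 — apply |x|_p = p^{-v_p(x)} = 7^{2} = 49.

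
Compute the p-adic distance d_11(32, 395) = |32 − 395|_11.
d_11(32, 395) = 1/121

Step 1 — x − y = 32 − 395 = -363. Step 2 — v_11(-363) = 2 (factor: -363 = −(11^2 · 3); the sign does not affect v_p). Step 3 — |x − y|_11 = 11^{-2} = 1/121.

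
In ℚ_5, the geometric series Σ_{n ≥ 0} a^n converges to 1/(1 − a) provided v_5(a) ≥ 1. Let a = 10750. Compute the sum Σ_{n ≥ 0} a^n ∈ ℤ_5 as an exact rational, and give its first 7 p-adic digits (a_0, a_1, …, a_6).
Σ a^n = 1/(1 − a) = -1/10749;  first 7 digits = (1, 0, 0, 1, 2, 3, 1)

v_5(a) = 3 ≥ 1, so the series converges in ℤ_5 to 1/(1 − a) = 1/(1 − 10750) = -1/10749. Expand this rational in ℤ_5: compute digits iteratively via d_i = x_i mod 5, x_{i+1} = (x_i − d_i)/5. The first 7 digits are (1, 0, 0, 1, 2, 3, 1).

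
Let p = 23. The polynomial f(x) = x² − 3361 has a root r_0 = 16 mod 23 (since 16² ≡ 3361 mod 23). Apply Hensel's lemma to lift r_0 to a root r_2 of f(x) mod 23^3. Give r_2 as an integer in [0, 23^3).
r_2 = 2477 (mod 12167)

Hensel's recurrence: r_{i+1} = r_i − f(r_i)·(f′(r_i))^{-1} mod 23^{i+2}, with f′(x) = 2x. Iterate:
  r_0 = 16 (mod 23)
  r_1 = 361 (mod 529)
  r_2 = 2477 (mod 12167)
Final: r_2 = 2477, and one checks f(r_2) ≡ 0 mod 23^3.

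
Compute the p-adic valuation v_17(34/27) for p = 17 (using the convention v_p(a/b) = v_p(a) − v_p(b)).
v_17(34/27) = 1

Factor powers of 17 from the numerator and denominator of the reduced fraction: 34 = 17^1 · 2 and 27 = 17^0 · 27. Apply v_p(a/b) = v_p(a) − v_p(b): v_17(34/27) = 1 − 0 = 1.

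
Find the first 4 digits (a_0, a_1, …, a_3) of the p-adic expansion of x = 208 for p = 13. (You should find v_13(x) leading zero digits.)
(a_0, …, a_3) = (0, 3, 1, 0)

v_13(208) = 1, so a_0 = ... = a_0 = 0. Factor out: x = 13^1 · u with u = 16 a unit in ℤ_13. Expand u iteratively via a_{v+i} = u_i mod 13, u_{i+1} = (u_i − a_{v+i})/13:
  u_0 = 16;  a_1 = 3;  u_1 = (u_0 − 3)/13 = 1
  u_1 = 1;  a_2 = 1;  u_2 = (u_1 − 1)/13 = 0
  u_2 = 0;  a_3 = 0;  u_3 = (u_2 − 0)/13 = 0
Digits: (0, 3, 1, 0).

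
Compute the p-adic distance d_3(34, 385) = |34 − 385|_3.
d_3(34, 385) = 1/27

Step 1 — x − y = 34 − 385 = -351. Step 2 — v_3(-351) = 3 (factor: -351 = −(3^3 · 13); the sign does not affect v_p). Step 3 — |x − y|_3 = 3^{-3} = 1/27.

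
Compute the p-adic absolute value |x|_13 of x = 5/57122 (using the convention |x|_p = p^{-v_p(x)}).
|5/57122|_13 = 28561

Step 1 — compute v_13(x) by factoring powers of 13 out of the numerator and denominator: v_13(5/57122) = -4. Step 2 — apply |x|_p = p^{-v_p(x)} = 13^{4} = 28561.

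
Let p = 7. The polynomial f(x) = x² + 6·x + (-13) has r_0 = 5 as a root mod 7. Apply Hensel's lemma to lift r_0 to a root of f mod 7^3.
r_2 = 82 (mod 343)

Hensel: r_{i+1} = r_i − f(r_i)·(f′(r_i))^{-1} mod 7^{i+2}, f′(x) = 2x + 6. Iterate:
  r_0 = 5 (mod 7)
  r_1 = 33 (mod 49)
  r_2 = 82 (mod 343)
Final: r = 82 satisfies f(r) ≡ 0 mod 7^3.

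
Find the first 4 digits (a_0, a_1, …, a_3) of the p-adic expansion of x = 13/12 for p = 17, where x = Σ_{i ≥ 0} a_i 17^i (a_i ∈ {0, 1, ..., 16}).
(a_0, …, a_3) = (11, 15, 9, 15)

v_17(13/12) = 0 (numerator and denominator both coprime to 17), so x ∈ ℤ_17^×. Compute digits iteratively via a_i = x_i mod 17, x_{i+1} = (x_i − a_i)/17, with x_0 = x:
  x_0 = 13/12;  a_0 = 11;  x_1 = (x_0 − 11)/17 = -7/12
  x_1 = -7/12;  a_1 = 15;  x_2 = (x_1 − 15)/17 = -11/12
  x_2 = -11/12;  a_2 = 9;  x_3 = (x_2 − 9)/17 = -7/12
  x_3 = -7/12;  a_3 = 15;  x_4 = (x_3 − 15)/17 = -11/12
Digits: (11, 15, 9, 15).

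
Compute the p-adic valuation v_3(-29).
v_3(-29) = 0

v_3(n) is the largest exponent k such that 3^k divides n. Factor out: -29 = -3^0 · 29. (Sign doesn't affect v_p.) So v_3(-29) = 0.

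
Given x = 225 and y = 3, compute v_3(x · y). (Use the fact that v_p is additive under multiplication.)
v_3(675) = 3

v_p(x) = 2 (factor: 225 = 3^2 · 25); v_p(y) = 1 (factor: 3 = 3^1 · 1). Additivity: v_p(xy) = v_p(x) + v_p(y) = 2 + 1 = 3. (Direct check: xy = 675 = 3^3 · (25).)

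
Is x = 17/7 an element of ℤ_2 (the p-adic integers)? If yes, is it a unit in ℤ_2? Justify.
x ∈ ℤ_2^× (unit); v_2(x) = 0

ℤ_2 = {x ∈ ℚ_2 : v_2(x) ≥ 0} and ℤ_2^× = {x ∈ ℤ_2 : v_2(x) = 0}. Here v_2(17/7) = v_2(num) − v_2(den) = 0; compare against these criteria.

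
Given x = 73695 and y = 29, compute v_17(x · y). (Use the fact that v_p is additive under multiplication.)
v_17(2137155) = 3

v_p(x) = 3 (factor: 73695 = 17^3 · 15); v_p(y) = 0 (factor: 29 = 17^0 · 29). Additivity: v_p(xy) = v_p(x) + v_p(y) = 3 + 0 = 3. (Direct check: xy = 2137155 = 17^3 · (435).)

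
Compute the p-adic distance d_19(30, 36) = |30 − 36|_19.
d_19(30, 36) = 1

Step 1 — x − y = 30 − 36 = -6. Step 2 — v_19(-6) = 0 (factor: -6 = −(19^0 · 6); the sign does not affect v_p). Step 3 — |x − y|_19 = 19^{0} = 1.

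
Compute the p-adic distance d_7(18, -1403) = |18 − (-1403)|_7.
d_7(18, -1403) = 1/49

Step 1 — x − y = 18 − (-1403) = 1421. Step 2 — v_7(1421) = 2 (factor: 1421 = (7^2 · 29); the sign does not affect v_p). Step 3 — |x − y|_7 = 7^{-2} = 1/49.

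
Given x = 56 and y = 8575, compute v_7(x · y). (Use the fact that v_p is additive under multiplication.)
v_7(480200) = 4

v_p(x) = 1 (factor: 56 = 7^1 · 8); v_p(y) = 3 (factor: 8575 = 7^3 · 25). Additivity: v_p(xy) = v_p(x) + v_p(y) = 1 + 3 = 4. (Direct check: xy = 480200 = 7^4 · (200).)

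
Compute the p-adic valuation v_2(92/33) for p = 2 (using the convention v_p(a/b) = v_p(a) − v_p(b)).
v_2(92/33) = 2

Factor powers of 2 from the numerator and denominator of the reduced fraction: 92 = 2^2 · 23 and 33 = 2^0 · 33. Apply v_p(a/b) = v_p(a) − v_p(b): v_2(92/33) = 2 − 0 = 2.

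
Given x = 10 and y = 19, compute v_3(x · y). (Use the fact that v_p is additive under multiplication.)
v_3(190) = 0

v_p(x) = 0 (factor: 10 = 3^0 · 10); v_p(y) = 0 (factor: 19 = 3^0 · 19). Additivity: v_p(xy) = v_p(x) + v_p(y) = 0 + 0 = 0. (Direct check: xy = 190 = 3^0 · (190).)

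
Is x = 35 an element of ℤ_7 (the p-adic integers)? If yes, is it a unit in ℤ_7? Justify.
x ∈ ℤ_7 but not a unit; v_7(x) = 1 > 0

ℤ_7 = {x ∈ ℚ_7 : v_7(x) ≥ 0} and ℤ_7^× = {x ∈ ℤ_7 : v_7(x) = 0}. Here v_7(35) = v_7(num) − v_7(den) = 1; compare against these criteria.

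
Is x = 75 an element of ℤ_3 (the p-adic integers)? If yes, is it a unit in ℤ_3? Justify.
x ∈ ℤ_3 but not a unit; v_3(x) = 1 > 0

ℤ_3 = {x ∈ ℚ_3 : v_3(x) ≥ 0} and ℤ_3^× = {x ∈ ℤ_3 : v_3(x) = 0}. Here v_3(75) = v_3(num) − v_3(den) = 1; compare against these criteria.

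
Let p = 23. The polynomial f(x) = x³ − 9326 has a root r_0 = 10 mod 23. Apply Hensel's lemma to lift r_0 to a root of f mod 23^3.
r_2 = 1459 (mod 12167)

Hensel: r_{i+1} = r_i − f(r_i)/f′(r_i) mod 23^{i+2}, where f′(x) = 3x². Iterate:
  r_0 = 10 (mod 23)
  r_1 = 401 (mod 529)
  r_2 = 1459 (mod 12167)
Final: r = 1459 with f(r) ≡ 0 mod 23^3.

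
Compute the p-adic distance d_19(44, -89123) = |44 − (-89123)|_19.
d_19(44, -89123) = 1/6859

Step 1 — x − y = 44 − (-89123) = 89167. Step 2 — v_19(89167) = 3 (factor: 89167 = (19^3 · 13); the sign does not affect v_p). Step 3 — |x − y|_19 = 19^{-3} = 1/6859.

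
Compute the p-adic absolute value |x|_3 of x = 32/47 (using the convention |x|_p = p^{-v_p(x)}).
|32/47|_3 = 1

Step 1 — compute v_3(x) by factoring powers of 3 out of the numerator and denominator: v_3(32/47) = 0. Step 2 — apply |x|_p = p^{-v_p(x)} = 3^{0} = 1.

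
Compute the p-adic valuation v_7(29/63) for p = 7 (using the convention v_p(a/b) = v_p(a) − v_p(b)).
v_7(29/63) = -1

Factor powers of 7 from the numerator and denominator of the reduced fraction: 29 = 7^0 · 29 and 63 = 7^1 · 9. Apply v_p(a/b) = v_p(a) − v_p(b): v_7(29/63) = 0 − 1 = -1.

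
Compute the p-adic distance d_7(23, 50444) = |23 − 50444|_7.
d_7(23, 50444) = 1/16807

Step 1 — x − y = 23 − 50444 = -50421. Step 2 — v_7(-50421) = 5 (factor: -50421 = −(7^5 · 3); the sign does not affect v_p). Step 3 — |x − y|_7 = 7^{-5} = 1/16807.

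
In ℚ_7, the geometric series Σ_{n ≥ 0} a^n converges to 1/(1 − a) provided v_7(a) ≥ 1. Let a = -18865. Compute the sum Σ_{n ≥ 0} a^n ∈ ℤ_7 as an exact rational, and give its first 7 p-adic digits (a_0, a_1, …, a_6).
Σ a^n = 1/(1 − a) = 1/18866;  first 7 digits = (1, 0, 0, 1, 6, 5, 0)

v_7(a) = 3 ≥ 1, so the series converges in ℤ_7 to 1/(1 − a) = 1/(1 − (-18865)) = 1/18866. Expand this rational in ℤ_7: compute digits iteratively via d_i = x_i mod 7, x_{i+1} = (x_i − d_i)/7. The first 7 digits are (1, 0, 0, 1, 6, 5, 0).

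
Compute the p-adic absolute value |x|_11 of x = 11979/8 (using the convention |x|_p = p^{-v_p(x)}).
|11979/8|_11 = 1/1331

Step 1 — compute v_11(x) by factoring powers of 11 out of the numerator and denominator: v_11(11979/8) = 3. Step 2 — apply |x|_p = p^{-v_p(x)} = 11^{-3} = 1/1331.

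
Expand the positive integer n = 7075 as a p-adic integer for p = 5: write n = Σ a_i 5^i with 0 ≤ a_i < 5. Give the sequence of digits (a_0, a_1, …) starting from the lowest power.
(a_0, a_1, …) = (0, 0, 3, 1, 1, 2)

Repeated division by 5 gives the digits low-to-high: 7075 = 3·5^2 + 1·5^3 + 1·5^4 + 2·5^5. Digit sequence: (0, 0, 3, 1, 1, 2).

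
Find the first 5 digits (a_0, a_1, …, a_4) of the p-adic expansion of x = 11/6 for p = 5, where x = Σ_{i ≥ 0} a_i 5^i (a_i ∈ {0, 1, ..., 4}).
(a_0, …, a_4) = (1, 1, 4, 0, 4)

v_5(11/6) = 0 (numerator and denominator both coprime to 5), so x ∈ ℤ_5^×. Compute digits iteratively via a_i = x_i mod 5, x_{i+1} = (x_i − a_i)/5, with x_0 = x:
  x_0 = 11/6;  a_0 = 1;  x_1 = (x_0 − 1)/5 = 1/6
  x_1 = 1/6;  a_1 = 1;  x_2 = (x_1 − 1)/5 = -1/6
  x_2 = -1/6;  a_2 = 4;  x_3 = (x_2 − 4)/5 = -5/6
  x_3 = -5/6;  a_3 = 0;  x_4 = (x_3 − 0)/5 = -1/6
  x_4 = -1/6;  a_4 = 4;  x_5 = (x_4 − 4)/5 = -5/6
Digits: (1, 1, 4, 0, 4).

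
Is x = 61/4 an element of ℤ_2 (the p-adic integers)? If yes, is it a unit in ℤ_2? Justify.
x ∉ ℤ_2 (v_2(x) = -2 < 0)

ℤ_2 = {x ∈ ℚ_2 : v_2(x) ≥ 0} and ℤ_2^× = {x ∈ ℤ_2 : v_2(x) = 0}. Here v_2(61/4) = v_2(num) − v_2(den) = -2; compare against these criteria.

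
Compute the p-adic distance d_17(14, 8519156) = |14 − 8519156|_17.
d_17(14, 8519156) = 1/1419857

Step 1 — x − y = 14 − 8519156 = -8519142. Step 2 — v_17(-8519142) = 5 (factor: -8519142 = −(17^5 · 6); the sign does not affect v_p). Step 3 — |x − y|_17 = 17^{-5} = 1/1419857.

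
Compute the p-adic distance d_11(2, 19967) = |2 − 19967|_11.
d_11(2, 19967) = 1/1331

Step 1 — x − y = 2 − 19967 = -19965. Step 2 — v_11(-19965) = 3 (factor: -19965 = −(11^3 · 15); the sign does not affect v_p). Step 3 — |x − y|_11 = 11^{-3} = 1/1331.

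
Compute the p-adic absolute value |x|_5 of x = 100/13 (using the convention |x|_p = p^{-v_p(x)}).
|100/13|_5 = 1/25

Step 1 — compute v_5(x) by factoring powers of 5 out of the numerator and denominator: v_5(100/13) = 2. Step 2 — apply |x|_p = p^{-v_p(x)} = 5^{-2} = 1/25.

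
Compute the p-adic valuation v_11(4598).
v_11(4598) = 2

v_11(n) is the largest exponent k such that 11^k divides n. Factor out: 4598 = 11^2 · 38. (Sign doesn't affect v_p.) So v_11(4598) = 2.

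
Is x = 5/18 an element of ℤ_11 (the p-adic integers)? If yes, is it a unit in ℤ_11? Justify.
x ∈ ℤ_11^× (unit); v_11(x) = 0

ℤ_11 = {x ∈ ℚ_11 : v_11(x) ≥ 0} and ℤ_11^× = {x ∈ ℤ_11 : v_11(x) = 0}. Here v_11(5/18) = v_11(num) − v_11(den) = 0; compare against these criteria.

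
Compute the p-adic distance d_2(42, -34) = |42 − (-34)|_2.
d_2(42, -34) = 1/4

Step 1 — x − y = 42 − (-34) = 76. Step 2 — v_2(76) = 2 (factor: 76 = (2^2 · 19); the sign does not affect v_p). Step 3 — |x − y|_2 = 2^{-2} = 1/4.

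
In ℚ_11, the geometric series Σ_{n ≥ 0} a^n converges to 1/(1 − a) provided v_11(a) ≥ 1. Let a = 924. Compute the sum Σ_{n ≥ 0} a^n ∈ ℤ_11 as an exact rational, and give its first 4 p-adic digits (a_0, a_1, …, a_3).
Σ a^n = 1/(1 − a) = -1/923;  first 4 digits = (1, 7, 1, 6)

v_11(a) = 1 ≥ 1, so the series converges in ℤ_11 to 1/(1 − a) = 1/(1 − 924) = -1/923. Expand this rational in ℤ_11: compute digits iteratively via d_i = x_i mod 11, x_{i+1} = (x_i − d_i)/11. The first 4 digits are (1, 7, 1, 6).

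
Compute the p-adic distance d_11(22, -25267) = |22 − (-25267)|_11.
d_11(22, -25267) = 1/1331

Step 1 — x − y = 22 − (-25267) = 25289. Step 2 — v_11(25289) = 3 (factor: 25289 = (11^3 · 19); the sign does not affect v_p). Step 3 — |x − y|_11 = 11^{-3} = 1/1331.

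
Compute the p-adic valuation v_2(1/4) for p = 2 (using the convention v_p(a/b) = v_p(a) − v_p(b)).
v_2(1/4) = -2

Factor powers of 2 from the numerator and denominator of the reduced fraction: 1 = 2^0 · 1 and 4 = 2^2 · 1. Apply v_p(a/b) = v_p(a) − v_p(b): v_2(1/4) = 0 − 2 = -2.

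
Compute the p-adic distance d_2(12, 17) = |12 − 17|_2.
d_2(12, 17) = 1

Step 1 — x − y = 12 − 17 = -5. Step 2 — v_2(-5) = 0 (factor: -5 = −(2^0 · 5); the sign does not affect v_p). Step 3 — |x − y|_2 = 2^{0} = 1.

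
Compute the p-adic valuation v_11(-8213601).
v_11(-8213601) = 5

v_11(n) is the largest exponent k such that 11^k divides n. Factor out: -8213601 = -11^5 · 51. (Sign doesn't affect v_p.) So v_11(-8213601) = 5.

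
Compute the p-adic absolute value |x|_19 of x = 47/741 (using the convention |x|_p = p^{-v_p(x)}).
|47/741|_19 = 19

Step 1 — compute v_19(x) by factoring powers of 19 out of the numerator and denominator: v_19(47/741) = -1. Step 2 — apply |x|_p = p^{-v_p(x)} = 19^{1} = 19.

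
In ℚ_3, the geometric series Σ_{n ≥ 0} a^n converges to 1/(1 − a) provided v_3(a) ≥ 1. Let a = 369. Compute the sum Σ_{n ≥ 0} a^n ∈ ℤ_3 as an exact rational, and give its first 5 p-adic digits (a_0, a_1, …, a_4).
Σ a^n = 1/(1 − a) = -1/368;  first 5 digits = (1, 0, 2, 1, 2)

v_3(a) = 2 ≥ 1, so the series converges in ℤ_3 to 1/(1 − a) = 1/(1 − 369) = -1/368. Expand this rational in ℤ_3: compute digits iteratively via d_i = x_i mod 3, x_{i+1} = (x_i − d_i)/3. The first 5 digits are (1, 0, 2, 1, 2).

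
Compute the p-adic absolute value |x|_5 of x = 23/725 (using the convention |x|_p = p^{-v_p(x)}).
|23/725|_5 = 25

Step 1 — compute v_5(x) by factoring powers of 5 out of the numerator and denominator: v_5(23/725) = -2. Step 2 — apply |x|_p = p^{-v_p(x)} = 5^{2} = 25.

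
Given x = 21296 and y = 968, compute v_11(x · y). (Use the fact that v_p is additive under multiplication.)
v_11(20614528) = 5

v_p(x) = 3 (factor: 21296 = 11^3 · 16); v_p(y) = 2 (factor: 968 = 11^2 · 8). Additivity: v_p(xy) = v_p(x) + v_p(y) = 3 + 2 = 5. (Direct check: xy = 20614528 = 11^5 · (128).)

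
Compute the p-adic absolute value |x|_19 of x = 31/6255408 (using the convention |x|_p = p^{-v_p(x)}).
|31/6255408|_19 = 130321

Step 1 — compute v_19(x) by factoring powers of 19 out of the numerator and denominator: v_19(31/6255408) = -4. Step 2 — apply |x|_p = p^{-v_p(x)} = 19^{4} = 130321.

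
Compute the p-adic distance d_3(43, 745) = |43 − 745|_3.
d_3(43, 745) = 1/27

Step 1 — x − y = 43 − 745 = -702. Step 2 — v_3(-702) = 3 (factor: -702 = −(3^3 · 26); the sign does not affect v_p). Step 3 — |x − y|_3 = 3^{-3} = 1/27.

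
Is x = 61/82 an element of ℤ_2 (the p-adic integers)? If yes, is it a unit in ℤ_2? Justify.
x ∉ ℤ_2 (v_2(x) = -1 < 0)

ℤ_2 = {x ∈ ℚ_2 : v_2(x) ≥ 0} and ℤ_2^× = {x ∈ ℤ_2 : v_2(x) = 0}. Here v_2(61/82) = v_2(num) − v_2(den) = -1; compare against these criteria.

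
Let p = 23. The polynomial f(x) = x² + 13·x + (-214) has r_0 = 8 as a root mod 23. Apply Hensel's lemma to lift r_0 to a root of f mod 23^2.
r_1 = 192 (mod 529)

Hensel: r_{i+1} = r_i − f(r_i)·(f′(r_i))^{-1} mod 23^{i+2}, f′(x) = 2x + 13. Iterate:
  r_0 = 8 (mod 23)
  r_1 = 192 (mod 529)
Final: r = 192 satisfies f(r) ≡ 0 mod 23^2.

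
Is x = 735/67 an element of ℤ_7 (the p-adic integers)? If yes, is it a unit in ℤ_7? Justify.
x ∈ ℤ_7 but not a unit; v_7(x) = 2 > 0

ℤ_7 = {x ∈ ℚ_7 : v_7(x) ≥ 0} and ℤ_7^× = {x ∈ ℤ_7 : v_7(x) = 0}. Here v_7(735/67) = v_7(num) − v_7(den) = 2; compare against these criteria.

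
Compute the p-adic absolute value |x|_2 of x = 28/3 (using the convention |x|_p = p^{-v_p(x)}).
|28/3|_2 = 1/4

Step 1 — compute v_2(x) by factoring powers of 2 out of the numerator and denominator: v_2(28/3) = 2. Step 2 — apply |x|_p = p^{-v_p(x)} = 2^{-2} = 1/4.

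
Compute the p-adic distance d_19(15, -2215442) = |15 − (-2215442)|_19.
d_19(15, -2215442) = 1/130321

Step 1 — x − y = 15 − (-2215442) = 2215457. Step 2 — v_19(2215457) = 4 (factor: 2215457 = (19^4 · 17); the sign does not affect v_p). Step 3 — |x − y|_19 = 19^{-4} = 1/130321.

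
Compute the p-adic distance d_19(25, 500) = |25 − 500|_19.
d_19(25, 500) = 1/19

Step 1 — x − y = 25 − 500 = -475. Step 2 — v_19(-475) = 1 (factor: -475 = −(19^1 · 25); the sign does not affect v_p). Step 3 — |x − y|_19 = 19^{-1} = 1/19.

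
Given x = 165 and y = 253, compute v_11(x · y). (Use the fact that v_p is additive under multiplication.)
v_11(41745) = 2

v_p(x) = 1 (factor: 165 = 11^1 · 15); v_p(y) = 1 (factor: 253 = 11^1 · 23). Additivity: v_p(xy) = v_p(x) + v_p(y) = 1 + 1 = 2. (Direct check: xy = 41745 = 11^2 · (345).)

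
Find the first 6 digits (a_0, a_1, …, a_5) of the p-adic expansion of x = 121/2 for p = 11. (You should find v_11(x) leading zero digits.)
(a_0, …, a_5) = (0, 0, 6, 5, 5, 5)

v_11(121/2) = 2, so a_0 = ... = a_1 = 0. Factor out: x = 11^2 · u with u = 1/2 a unit in ℤ_11. Expand u iteratively via a_{v+i} = u_i mod 11, u_{i+1} = (u_i − a_{v+i})/11:
  u_0 = 1/2;  a_2 = 6;  u_1 = (u_0 − 6)/11 = -1/2
  u_1 = -1/2;  a_3 = 5;  u_2 = (u_1 − 5)/11 = -1/2
  u_2 = -1/2;  a_4 = 5;  u_3 = (u_2 − 5)/11 = -1/2
  u_3 = -1/2;  a_5 = 5;  u_4 = (u_3 − 5)/11 = -1/2
Digits: (0, 0, 6, 5, 5, 5).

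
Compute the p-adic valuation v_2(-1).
v_2(-1) = 0

v_2(n) is the largest exponent k such that 2^k divides n. Factor out: -1 = -2^0 · 1. (Sign doesn't affect v_p.) So v_2(-1) = 0.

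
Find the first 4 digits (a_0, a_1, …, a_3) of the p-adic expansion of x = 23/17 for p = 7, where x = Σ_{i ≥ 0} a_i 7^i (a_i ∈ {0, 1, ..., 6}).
(a_0, …, a_3) = (3, 1, 6, 2)

v_7(23/17) = 0 (numerator and denominator both coprime to 7), so x ∈ ℤ_7^×. Compute digits iteratively via a_i = x_i mod 7, x_{i+1} = (x_i − a_i)/7, with x_0 = x:
  x_0 = 23/17;  a_0 = 3;  x_1 = (x_0 − 3)/7 = -4/17
  x_1 = -4/17;  a_1 = 1;  x_2 = (x_1 − 1)/7 = -3/17
  x_2 = -3/17;  a_2 = 6;  x_3 = (x_2 − 6)/7 = -15/17
  x_3 = -15/17;  a_3 = 2;  x_4 = (x_3 − 2)/7 = -7/17
Digits: (3, 1, 6, 2).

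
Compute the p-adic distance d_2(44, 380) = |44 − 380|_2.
d_2(44, 380) = 1/16

Step 1 — x − y = 44 − 380 = -336. Step 2 — v_2(-336) = 4 (factor: -336 = −(2^4 · 21); the sign does not affect v_p). Step 3 — |x − y|_2 = 2^{-4} = 1/16.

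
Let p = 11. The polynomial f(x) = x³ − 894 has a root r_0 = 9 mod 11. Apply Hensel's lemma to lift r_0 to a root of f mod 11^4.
r_3 = 2473 (mod 14641)

Hensel: r_{i+1} = r_i − f(r_i)/f′(r_i) mod 11^{i+2}, where f′(x) = 3x². Iterate:
  r_0 = 9 (mod 11)
  r_1 = 53 (mod 121)
  r_2 = 1142 (mod 1331)
  r_3 = 2473 (mod 14641)
Final: r = 2473 with f(r) ≡ 0 mod 11^4.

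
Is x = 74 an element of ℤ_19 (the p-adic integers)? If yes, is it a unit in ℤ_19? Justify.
x ∈ ℤ_19^× (unit); v_19(x) = 0

ℤ_19 = {x ∈ ℚ_19 : v_19(x) ≥ 0} and ℤ_19^× = {x ∈ ℤ_19 : v_19(x) = 0}. Here v_19(74) = v_19(num) − v_19(den) = 0; compare against these criteria.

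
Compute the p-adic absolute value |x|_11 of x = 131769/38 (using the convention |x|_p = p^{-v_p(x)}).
|131769/38|_11 = 1/14641

Step 1 — compute v_11(x) by factoring powers of 11 out of the numerator and denominator: v_11(131769/38) = 4. Step 2 — apply |x|_p = p^{-v_p(x)} = 11^{-4} = 1/14641.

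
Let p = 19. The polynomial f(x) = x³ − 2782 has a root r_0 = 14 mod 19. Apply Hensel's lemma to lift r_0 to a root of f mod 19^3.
r_2 = 3947 (mod 6859)

Hensel: r_{i+1} = r_i − f(r_i)/f′(r_i) mod 19^{i+2}, where f′(x) = 3x². Iterate:
  r_0 = 14 (mod 19)
  r_1 = 337 (mod 361)
  r_2 = 3947 (mod 6859)
Final: r = 3947 with f(r) ≡ 0 mod 19^3.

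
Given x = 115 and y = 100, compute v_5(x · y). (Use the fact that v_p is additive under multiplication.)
v_5(11500) = 3

v_p(x) = 1 (factor: 115 = 5^1 · 23); v_p(y) = 2 (factor: 100 = 5^2 · 4). Additivity: v_p(xy) = v_p(x) + v_p(y) = 1 + 2 = 3. (Direct check: xy = 11500 = 5^3 · (92).)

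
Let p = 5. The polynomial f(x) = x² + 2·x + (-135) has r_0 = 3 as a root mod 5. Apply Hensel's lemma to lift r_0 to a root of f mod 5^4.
r_3 = 193 (mod 625)

Hensel: r_{i+1} = r_i − f(r_i)·(f′(r_i))^{-1} mod 5^{i+2}, f′(x) = 2x + 2. Iterate:
  r_0 = 3 (mod 5)
  r_1 = 18 (mod 25)
  r_2 = 68 (mod 125)
  r_3 = 193 (mod 625)
Final: r = 193 satisfies f(r) ≡ 0 mod 5^4.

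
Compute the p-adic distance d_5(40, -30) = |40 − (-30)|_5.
d_5(40, -30) = 1/5

Step 1 — x − y = 40 − (-30) = 70. Step 2 — v_5(70) = 1 (factor: 70 = (5^1 · 14); the sign does not affect v_p). Step 3 — |x − y|_5 = 5^{-1} = 1/5.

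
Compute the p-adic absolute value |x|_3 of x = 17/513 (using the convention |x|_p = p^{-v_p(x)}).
|17/513|_3 = 27

Step 1 — compute v_3(x) by factoring powers of 3 out of the numerator and denominator: v_3(17/513) = -3. Step 2 — apply |x|_p = p^{-v_p(x)} = 3^{3} = 27.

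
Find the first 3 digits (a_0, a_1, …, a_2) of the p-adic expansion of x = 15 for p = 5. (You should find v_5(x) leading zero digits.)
(a_0, …, a_2) = (0, 3, 0)

v_5(15) = 1, so a_0 = ... = a_0 = 0. Factor out: x = 5^1 · u with u = 3 a unit in ℤ_5. Expand u iteratively via a_{v+i} = u_i mod 5, u_{i+1} = (u_i − a_{v+i})/5:
  u_0 = 3;  a_1 = 3;  u_1 = (u_0 − 3)/5 = 0
  u_1 = 0;  a_2 = 0;  u_2 = (u_1 − 0)/5 = 0
Digits: (0, 3, 0).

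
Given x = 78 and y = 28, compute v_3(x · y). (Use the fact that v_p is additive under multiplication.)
v_3(2184) = 1

v_p(x) = 1 (factor: 78 = 3^1 · 26); v_p(y) = 0 (factor: 28 = 3^0 · 28). Additivity: v_p(xy) = v_p(x) + v_p(y) = 1 + 0 = 1. (Direct check: xy = 2184 = 3^1 · (728).)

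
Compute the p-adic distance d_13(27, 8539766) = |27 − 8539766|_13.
d_13(27, 8539766) = 1/371293

Step 1 — x − y = 27 − 8539766 = -8539739. Step 2 — v_13(-8539739) = 5 (factor: -8539739 = −(13^5 · 23); the sign does not affect v_p). Step 3 — |x − y|_13 = 13^{-5} = 1/371293.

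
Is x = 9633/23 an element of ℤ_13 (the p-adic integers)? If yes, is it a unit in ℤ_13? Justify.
x ∈ ℤ_13 but not a unit; v_13(x) = 2 > 0

ℤ_13 = {x ∈ ℚ_13 : v_13(x) ≥ 0} and ℤ_13^× = {x ∈ ℤ_13 : v_13(x) = 0}. Here v_13(9633/23) = v_13(num) − v_13(den) = 2; compare against these criteria.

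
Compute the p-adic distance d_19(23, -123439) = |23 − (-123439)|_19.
d_19(23, -123439) = 1/6859

Step 1 — x − y = 23 − (-123439) = 123462. Step 2 — v_19(123462) = 3 (factor: 123462 = (19^3 · 18); the sign does not affect v_p). Step 3 — |x − y|_19 = 19^{-3} = 1/6859.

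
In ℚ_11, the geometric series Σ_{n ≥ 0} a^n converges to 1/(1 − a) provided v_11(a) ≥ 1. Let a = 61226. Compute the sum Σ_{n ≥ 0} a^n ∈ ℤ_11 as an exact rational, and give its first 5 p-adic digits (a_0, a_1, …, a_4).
Σ a^n = 1/(1 − a) = -1/61225;  first 5 digits = (1, 0, 0, 2, 4)

v_11(a) = 3 ≥ 1, so the series converges in ℤ_11 to 1/(1 − a) = 1/(1 − 61226) = -1/61225. Expand this rational in ℤ_11: compute digits iteratively via d_i = x_i mod 11, x_{i+1} = (x_i − d_i)/11. The first 5 digits are (1, 0, 0, 2, 4).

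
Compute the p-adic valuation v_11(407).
v_11(407) = 1

v_11(n) is the largest exponent k such that 11^k divides n. Factor out: 407 = 11^1 · 37. (Sign doesn't affect v_p.) So v_11(407) = 1.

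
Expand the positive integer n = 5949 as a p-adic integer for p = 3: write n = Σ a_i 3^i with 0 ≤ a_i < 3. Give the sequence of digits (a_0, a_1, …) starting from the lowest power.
(a_0, a_1, …) = (0, 0, 1, 1, 1, 0, 2, 2)

Repeated division by 3 gives the digits low-to-high: 5949 = 1·3^2 + 1·3^3 + 1·3^4 + 2·3^6 + 2·3^7. Digit sequence: (0, 0, 1, 1, 1, 0, 2, 2).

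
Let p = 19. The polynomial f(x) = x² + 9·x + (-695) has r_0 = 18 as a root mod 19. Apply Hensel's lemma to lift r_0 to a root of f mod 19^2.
r_1 = 151 (mod 361)

Hensel: r_{i+1} = r_i − f(r_i)·(f′(r_i))^{-1} mod 19^{i+2}, f′(x) = 2x + 9. Iterate:
  r_0 = 18 (mod 19)
  r_1 = 151 (mod 361)
Final: r = 151 satisfies f(r) ≡ 0 mod 19^2.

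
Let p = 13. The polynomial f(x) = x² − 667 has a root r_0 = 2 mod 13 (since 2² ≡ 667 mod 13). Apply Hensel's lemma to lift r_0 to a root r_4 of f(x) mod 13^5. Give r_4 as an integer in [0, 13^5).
r_4 = 240359 (mod 371293)

Hensel's recurrence: r_{i+1} = r_i − f(r_i)·(f′(r_i))^{-1} mod 13^{i+2}, with f′(x) = 2x. Iterate:
  r_0 = 2 (mod 13)
  r_1 = 41 (mod 169)
  r_2 = 886 (mod 2197)
  r_3 = 11871 (mod 28561)
  r_4 = 240359 (mod 371293)
Final: r_4 = 240359, and one checks f(r_4) ≡ 0 mod 13^5.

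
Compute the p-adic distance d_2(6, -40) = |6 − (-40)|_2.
d_2(6, -40) = 1/2

Step 1 — x − y = 6 − (-40) = 46. Step 2 — v_2(46) = 1 (factor: 46 = (2^1 · 23); the sign does not affect v_p). Step 3 — |x − y|_2 = 2^{-1} = 1/2.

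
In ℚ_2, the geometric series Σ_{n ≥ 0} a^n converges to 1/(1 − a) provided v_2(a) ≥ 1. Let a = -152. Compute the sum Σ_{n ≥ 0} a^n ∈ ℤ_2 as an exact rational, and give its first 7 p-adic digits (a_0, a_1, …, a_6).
Σ a^n = 1/(1 − a) = 1/153;  first 7 digits = (1, 0, 0, 1, 0, 1, 0)

v_2(a) = 3 ≥ 1, so the series converges in ℤ_2 to 1/(1 − a) = 1/(1 − (-152)) = 1/153. Expand this rational in ℤ_2: compute digits iteratively via d_i = x_i mod 2, x_{i+1} = (x_i − d_i)/2. The first 7 digits are (1, 0, 0, 1, 0, 1, 0).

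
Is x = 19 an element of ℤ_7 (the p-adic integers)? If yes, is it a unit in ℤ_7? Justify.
x ∈ ℤ_7^× (unit); v_7(x) = 0

ℤ_7 = {x ∈ ℚ_7 : v_7(x) ≥ 0} and ℤ_7^× = {x ∈ ℤ_7 : v_7(x) = 0}. Here v_7(19) = v_7(num) − v_7(den) = 0; compare against these criteria.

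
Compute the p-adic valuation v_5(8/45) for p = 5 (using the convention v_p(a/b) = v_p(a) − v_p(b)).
v_5(8/45) = -1

Factor powers of 5 from the numerator and denominator of the reduced fraction: 8 = 5^0 · 8 and 45 = 5^1 · 9. Apply v_p(a/b) = v_p(a) − v_p(b): v_5(8/45) = 0 − 1 = -1.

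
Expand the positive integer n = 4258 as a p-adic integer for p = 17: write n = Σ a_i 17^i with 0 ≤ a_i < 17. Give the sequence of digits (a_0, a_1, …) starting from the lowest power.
(a_0, a_1, …) = (8, 12, 14)

Repeated division by 17 gives the digits low-to-high: 4258 = 8 + 12·17^1 + 14·17^2. Digit sequence: (8, 12, 14).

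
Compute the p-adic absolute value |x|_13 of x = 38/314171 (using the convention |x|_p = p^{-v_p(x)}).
|38/314171|_13 = 28561

Step 1 — compute v_13(x) by factoring powers of 13 out of the numerator and denominator: v_13(38/314171) = -4. Step 2 — apply |x|_p = p^{-v_p(x)} = 13^{4} = 28561.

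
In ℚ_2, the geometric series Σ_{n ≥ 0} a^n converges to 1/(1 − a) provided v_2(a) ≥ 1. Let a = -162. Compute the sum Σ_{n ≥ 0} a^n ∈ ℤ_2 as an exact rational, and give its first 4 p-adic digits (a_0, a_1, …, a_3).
Σ a^n = 1/(1 − a) = 1/163;  first 4 digits = (1, 1, 0, 1)

v_2(a) = 1 ≥ 1, so the series converges in ℤ_2 to 1/(1 − a) = 1/(1 − (-162)) = 1/163. Expand this rational in ℤ_2: compute digits iteratively via d_i = x_i mod 2, x_{i+1} = (x_i − d_i)/2. The first 4 digits are (1, 1, 0, 1).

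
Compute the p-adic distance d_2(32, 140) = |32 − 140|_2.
d_2(32, 140) = 1/4

Step 1 — x − y = 32 − 140 = -108. Step 2 — v_2(-108) = 2 (factor: -108 = −(2^2 · 27); the sign does not affect v_p). Step 3 — |x − y|_2 = 2^{-2} = 1/4.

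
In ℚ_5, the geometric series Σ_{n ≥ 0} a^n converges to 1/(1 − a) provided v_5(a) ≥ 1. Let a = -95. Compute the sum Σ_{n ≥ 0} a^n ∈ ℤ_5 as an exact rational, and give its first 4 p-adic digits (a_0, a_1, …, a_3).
Σ a^n = 1/(1 − a) = 1/96;  first 4 digits = (1, 1, 2, 2)

v_5(a) = 1 ≥ 1, so the series converges in ℤ_5 to 1/(1 − a) = 1/(1 − (-95)) = 1/96. Expand this rational in ℤ_5: compute digits iteratively via d_i = x_i mod 5, x_{i+1} = (x_i − d_i)/5. The first 4 digits are (1, 1, 2, 2).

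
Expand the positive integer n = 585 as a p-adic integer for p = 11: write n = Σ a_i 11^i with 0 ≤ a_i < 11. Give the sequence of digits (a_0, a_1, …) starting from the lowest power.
(a_0, a_1, …) = (2, 9, 4)

Repeated division by 11 gives the digits low-to-high: 585 = 2 + 9·11^1 + 4·11^2. Digit sequence: (2, 9, 4).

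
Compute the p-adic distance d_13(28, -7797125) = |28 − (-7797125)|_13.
d_13(28, -7797125) = 1/371293

Step 1 — x − y = 28 − (-7797125) = 7797153. Step 2 — v_13(7797153) = 5 (factor: 7797153 = (13^5 · 21); the sign does not affect v_p). Step 3 — |x − y|_13 = 13^{-5} = 1/371293.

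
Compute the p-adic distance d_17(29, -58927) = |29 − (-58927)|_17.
d_17(29, -58927) = 1/4913

Step 1 — x − y = 29 − (-58927) = 58956. Step 2 — v_17(58956) = 3 (factor: 58956 = (17^3 · 12); the sign does not affect v_p). Step 3 — |x − y|_17 = 17^{-3} = 1/4913.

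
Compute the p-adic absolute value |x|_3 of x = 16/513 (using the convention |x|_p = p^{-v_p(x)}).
|16/513|_3 = 27

Step 1 — compute v_3(x) by factoring powers of 3 out of the numerator and denominator: v_3(16/513) = -3. Step 2 — apply |x|_p = p^{-v_p(x)} = 3^{3} = 27.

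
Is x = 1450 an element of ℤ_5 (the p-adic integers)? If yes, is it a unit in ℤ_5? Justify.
x ∈ ℤ_5 but not a unit; v_5(x) = 2 > 0

ℤ_5 = {x ∈ ℚ_5 : v_5(x) ≥ 0} and ℤ_5^× = {x ∈ ℤ_5 : v_5(x) = 0}. Here v_5(1450) = v_5(num) − v_5(den) = 2; compare against these criteria.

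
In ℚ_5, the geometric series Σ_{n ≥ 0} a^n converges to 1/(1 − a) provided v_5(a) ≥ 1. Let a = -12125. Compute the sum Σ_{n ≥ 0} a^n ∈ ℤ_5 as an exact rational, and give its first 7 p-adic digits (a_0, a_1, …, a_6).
Σ a^n = 1/(1 − a) = 1/12126;  first 7 digits = (1, 0, 0, 3, 0, 1, 3)

v_5(a) = 3 ≥ 1, so the series converges in ℤ_5 to 1/(1 − a) = 1/(1 − (-12125)) = 1/12126. Expand this rational in ℤ_5: compute digits iteratively via d_i = x_i mod 5, x_{i+1} = (x_i − d_i)/5. The first 7 digits are (1, 0, 0, 3, 0, 1, 3).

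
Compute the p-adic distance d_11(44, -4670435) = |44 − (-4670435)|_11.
d_11(44, -4670435) = 1/161051

Step 1 — x − y = 44 − (-4670435) = 4670479. Step 2 — v_11(4670479) = 5 (factor: 4670479 = (11^5 · 29); the sign does not affect v_p). Step 3 — |x − y|_11 = 11^{-5} = 1/161051.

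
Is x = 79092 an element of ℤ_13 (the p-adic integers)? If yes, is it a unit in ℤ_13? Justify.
x ∈ ℤ_13 but not a unit; v_13(x) = 3 > 0

ℤ_13 = {x ∈ ℚ_13 : v_13(x) ≥ 0} and ℤ_13^× = {x ∈ ℤ_13 : v_13(x) = 0}. Here v_13(79092) = v_13(num) − v_13(den) = 3; compare against these criteria.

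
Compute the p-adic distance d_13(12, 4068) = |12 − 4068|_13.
d_13(12, 4068) = 1/169

Step 1 — x − y = 12 − 4068 = -4056. Step 2 — v_13(-4056) = 2 (factor: -4056 = −(13^2 · 24); the sign does not affect v_p). Step 3 — |x − y|_13 = 13^{-2} = 1/169.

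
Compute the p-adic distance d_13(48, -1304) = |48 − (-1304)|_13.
d_13(48, -1304) = 1/169

Step 1 — x − y = 48 − (-1304) = 1352. Step 2 — v_13(1352) = 2 (factor: 1352 = (13^2 · 8); the sign does not affect v_p). Step 3 — |x − y|_13 = 13^{-2} = 1/169.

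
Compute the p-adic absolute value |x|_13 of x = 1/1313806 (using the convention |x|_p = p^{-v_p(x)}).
|1/1313806|_13 = 28561

Step 1 — compute v_13(x) by factoring powers of 13 out of the numerator and denominator: v_13(1/1313806) = -4. Step 2 — apply |x|_p = p^{-v_p(x)} = 13^{4} = 28561.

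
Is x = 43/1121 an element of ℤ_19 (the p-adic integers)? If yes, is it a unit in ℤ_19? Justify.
x ∉ ℤ_19 (v_19(x) = -1 < 0)

ℤ_19 = {x ∈ ℚ_19 : v_19(x) ≥ 0} and ℤ_19^× = {x ∈ ℤ_19 : v_19(x) = 0}. Here v_19(43/1121) = v_19(num) − v_19(den) = -1; compare against these criteria.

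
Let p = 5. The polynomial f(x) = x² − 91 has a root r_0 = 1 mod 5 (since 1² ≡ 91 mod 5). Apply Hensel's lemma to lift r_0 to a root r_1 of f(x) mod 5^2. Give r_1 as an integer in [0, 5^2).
r_1 = 21 (mod 25)

Hensel's recurrence: r_{i+1} = r_i − f(r_i)·(f′(r_i))^{-1} mod 5^{i+2}, with f′(x) = 2x. Iterate:
  r_0 = 1 (mod 5)
  r_1 = 21 (mod 25)
Final: r_1 = 21, and one checks f(r_1) ≡ 0 mod 5^2.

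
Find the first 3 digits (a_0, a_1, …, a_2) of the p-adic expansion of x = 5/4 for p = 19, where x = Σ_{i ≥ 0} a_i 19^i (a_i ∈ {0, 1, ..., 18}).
(a_0, …, a_2) = (6, 14, 4)

v_19(5/4) = 0 (numerator and denominator both coprime to 19), so x ∈ ℤ_19^×. Compute digits iteratively via a_i = x_i mod 19, x_{i+1} = (x_i − a_i)/19, with x_0 = x:
  x_0 = 5/4;  a_0 = 6;  x_1 = (x_0 − 6)/19 = -1/4
  x_1 = -1/4;  a_1 = 14;  x_2 = (x_1 − 14)/19 = -3/4
  x_2 = -3/4;  a_2 = 4;  x_3 = (x_2 − 4)/19 = -1/4
Digits: (6, 14, 4).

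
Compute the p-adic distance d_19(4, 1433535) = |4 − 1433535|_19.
d_19(4, 1433535) = 1/130321

Step 1 — x − y = 4 − 1433535 = -1433531. Step 2 — v_19(-1433531) = 4 (factor: -1433531 = −(19^4 · 11); the sign does not affect v_p). Step 3 — |x − y|_19 = 19^{-4} = 1/130321.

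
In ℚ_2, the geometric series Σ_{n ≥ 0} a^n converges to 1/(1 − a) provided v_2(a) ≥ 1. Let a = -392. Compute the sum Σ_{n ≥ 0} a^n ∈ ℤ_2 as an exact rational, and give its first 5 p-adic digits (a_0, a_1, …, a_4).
Σ a^n = 1/(1 − a) = 1/393;  first 5 digits = (1, 0, 0, 1, 1)

v_2(a) = 3 ≥ 1, so the series converges in ℤ_2 to 1/(1 − a) = 1/(1 − (-392)) = 1/393. Expand this rational in ℤ_2: compute digits iteratively via d_i = x_i mod 2, x_{i+1} = (x_i − d_i)/2. The first 5 digits are (1, 0, 0, 1, 1).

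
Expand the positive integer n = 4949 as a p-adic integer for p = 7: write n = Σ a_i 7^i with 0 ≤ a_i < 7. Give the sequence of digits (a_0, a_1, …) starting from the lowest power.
(a_0, a_1, …) = (0, 0, 3, 0, 2)

Repeated division by 7 gives the digits low-to-high: 4949 = 3·7^2 + 2·7^4. Digit sequence: (0, 0, 3, 0, 2).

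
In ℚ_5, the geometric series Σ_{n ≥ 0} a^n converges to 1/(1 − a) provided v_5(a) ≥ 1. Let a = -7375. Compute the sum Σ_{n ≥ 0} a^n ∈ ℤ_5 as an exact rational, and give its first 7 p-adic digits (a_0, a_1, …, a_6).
Σ a^n = 1/(1 − a) = 1/7376;  first 7 digits = (1, 0, 0, 1, 3, 2, 0)

v_5(a) = 3 ≥ 1, so the series converges in ℤ_5 to 1/(1 − a) = 1/(1 − (-7375)) = 1/7376. Expand this rational in ℤ_5: compute digits iteratively via d_i = x_i mod 5, x_{i+1} = (x_i − d_i)/5. The first 7 digits are (1, 0, 0, 1, 3, 2, 0).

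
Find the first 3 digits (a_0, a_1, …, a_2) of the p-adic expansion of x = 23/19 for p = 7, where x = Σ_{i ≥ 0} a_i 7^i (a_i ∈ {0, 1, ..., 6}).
(a_0, …, a_2) = (6, 3, 5)

v_7(23/19) = 0 (numerator and denominator both coprime to 7), so x ∈ ℤ_7^×. Compute digits iteratively via a_i = x_i mod 7, x_{i+1} = (x_i − a_i)/7, with x_0 = x:
  x_0 = 23/19;  a_0 = 6;  x_1 = (x_0 − 6)/7 = -13/19
  x_1 = -13/19;  a_1 = 3;  x_2 = (x_1 − 3)/7 = -10/19
  x_2 = -10/19;  a_2 = 5;  x_3 = (x_2 − 5)/7 = -15/19
Digits: (6, 3, 5).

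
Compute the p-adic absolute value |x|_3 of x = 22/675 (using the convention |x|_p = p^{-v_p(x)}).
|22/675|_3 = 27

Step 1 — compute v_3(x) by factoring powers of 3 out of the numerator and denominator: v_3(22/675) = -3. Step 2 — apply |x|_p = p^{-v_p(x)} = 3^{3} = 27.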